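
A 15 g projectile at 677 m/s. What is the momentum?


p = m*v = 0.015*677 = 10.15 kg·m/s

10.15 kg·m/s


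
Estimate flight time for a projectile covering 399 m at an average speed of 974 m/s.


t = d/v = 399/974 = 0.4097 s

0.4097 s


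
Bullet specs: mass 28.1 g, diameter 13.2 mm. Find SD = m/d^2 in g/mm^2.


SD = m/d^2 = 28.1/13.2^2 = 0.1613 g/mm^2

0.1613 g/mm^2


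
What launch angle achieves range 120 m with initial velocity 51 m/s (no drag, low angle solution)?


sin(2*theta) = R*g/v0^2 = 120*9.81/51^2 = 0.452595, theta = arcsin(0.452595)/2 = 13.46°

13.46 degrees


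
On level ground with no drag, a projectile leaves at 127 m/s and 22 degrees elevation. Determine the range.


R = v0^2 * sin(2*theta) / g = 127^2 * sin(2*22°) / 9.81 = 1142 m

1142 m


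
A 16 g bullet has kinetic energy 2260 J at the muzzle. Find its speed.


v = sqrt(2*E/m) = sqrt(2*2260/0.016) = 531.5 m/s

531.5 m/s


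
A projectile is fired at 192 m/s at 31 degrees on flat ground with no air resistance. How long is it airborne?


T = 2*v0*sin(theta)/g = 2*192*sin(31°)/9.81 = 20.16 s

20.16 s


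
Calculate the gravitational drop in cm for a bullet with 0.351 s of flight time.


drop = 0.5*g*t^2 = 0.5*9.81*0.351^2 = 0.604301 m ≈ 60.43 cm

60.43 cm


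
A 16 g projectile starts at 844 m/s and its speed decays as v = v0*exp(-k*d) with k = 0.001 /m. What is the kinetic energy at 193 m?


v = v0*exp(-k*d) = 844*exp(-0.001*193) = 695.863 m/s
E = 0.5*m*v^2 = 0.5*0.016*695.863^2 = 3874 J

3874 J


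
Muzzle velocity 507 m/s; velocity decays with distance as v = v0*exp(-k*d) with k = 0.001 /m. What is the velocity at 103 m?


v = v0*exp(-k*d) = 507*exp(-0.001*103) = 457.4 m/s

457.4 m/s


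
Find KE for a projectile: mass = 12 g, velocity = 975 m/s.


E = 0.5*m*v^2 = 0.5*0.012*975^2 = 5704 J

5704 J


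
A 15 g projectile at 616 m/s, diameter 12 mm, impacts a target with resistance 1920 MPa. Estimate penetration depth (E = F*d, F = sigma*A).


A = pi*(d/2)^2 = pi*(12/2)^2 = 113.097 mm^2
E = 0.5*m*v^2 = 0.5*0.015*616^2 = 2845.92 J
depth = E/(sigma*A) = 2845.92 J / (1920 MPa * 113.097 mm^2) = 2845.92/(1920 * 113.097) m = 0.013106 m ≈ 13.11 mm

13.11 mm


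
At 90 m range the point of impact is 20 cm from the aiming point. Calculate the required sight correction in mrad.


1 mrad subtends 1 cm per 10 m of range, so adj = error_cm / (dist_m / 10) = 20 / (90/10) = 2.222 mrad

2.222 mrad


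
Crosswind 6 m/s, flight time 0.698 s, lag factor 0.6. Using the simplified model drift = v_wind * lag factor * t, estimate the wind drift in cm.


drift = v_wind * lag * t = 6 * 0.6 * 0.698 = 2.5128 m ≈ 251.3 cm

251.3 cm


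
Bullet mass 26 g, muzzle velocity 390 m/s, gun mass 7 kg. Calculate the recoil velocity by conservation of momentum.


v_recoil = m_p * v_p / m_gun = 0.026 * 390 / 7 = 1.449 m/s

1.449 m/s


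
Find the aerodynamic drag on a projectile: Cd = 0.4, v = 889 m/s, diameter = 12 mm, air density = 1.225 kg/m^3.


A = pi*(d/2)^2 = pi*(12/2000)^2 = 1.13097e-04 m^2
Fd = 0.5*Cd*rho*A*v^2 = 0.5*0.4*1.225*1.13097e-04*889^2 = 21.9 N

21.9 N


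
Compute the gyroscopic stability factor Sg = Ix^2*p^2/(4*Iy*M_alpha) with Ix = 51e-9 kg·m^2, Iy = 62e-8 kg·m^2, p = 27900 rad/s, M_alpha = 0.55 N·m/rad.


Sg = Ix^2 * p^2 / (4 * Iy * M_alpha) = (51e-9)^2 * 27900^2 / (4 * 62e-8 * 0.55) = 1.484

1.484


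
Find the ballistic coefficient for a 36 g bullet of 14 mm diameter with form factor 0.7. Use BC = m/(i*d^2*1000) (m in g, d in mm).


BC = m/(i*d^2*1000) = 36/(0.7 * 14^2 * 1000) = 0.0002624

0.0002624


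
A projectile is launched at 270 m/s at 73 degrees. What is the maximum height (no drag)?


H = (v0*sin(theta))^2 / (2g) = (270*sin(73°))^2 / (2*9.81) = 3398 m

3398 m


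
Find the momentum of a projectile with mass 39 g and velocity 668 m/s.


p = m*v = 0.039*668 = 26.05 kg·m/s

26.05 kg·m/s


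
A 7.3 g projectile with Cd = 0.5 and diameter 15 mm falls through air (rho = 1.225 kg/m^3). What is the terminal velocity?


A = pi*(d/2)^2 = pi*(15/2000)^2 = 1.76715e-04 m^2
vt = sqrt(2mg/(Cd*rho*A)) = sqrt(2*0.0073*9.81/(0.5 * 1.225 * 1.76715e-04)) = 36.38 m/s

36.38 m/s


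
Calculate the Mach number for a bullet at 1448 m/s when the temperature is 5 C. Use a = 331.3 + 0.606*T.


a = 331.3 + 0.606*(5) = 334.33 m/s
M = v/a = 1448/334.33 = 4.331

4.331


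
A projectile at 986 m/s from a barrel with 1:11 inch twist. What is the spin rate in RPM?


twist_m = 11*0.0254 = 0.2794 m
spin = v/twist = 986/0.2794 = 3528.991 rev/s
RPM = spin*60 = 3528.991*60 ≈ 211739 RPM

211739 RPM


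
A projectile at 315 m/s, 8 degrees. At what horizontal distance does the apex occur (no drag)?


R = v0^2*sin(2*theta)/g = 315^2*sin(2*8°)/9.81 = 2787.98 m
apex_dist = R/2 = 2787.98/2 = 1394 m

1394 m


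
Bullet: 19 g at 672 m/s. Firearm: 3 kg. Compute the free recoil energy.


v_r = m_p*v_p/m_gun = 0.019*672/3 = 4.256 m/s, E_r = 0.5*m_gun*v_r^2 = 0.5*3*4.256^2 = 27.17 J

27.17 J


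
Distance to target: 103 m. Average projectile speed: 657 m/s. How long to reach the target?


t = d/v = 103/657 = 0.1568 s

0.1568 s


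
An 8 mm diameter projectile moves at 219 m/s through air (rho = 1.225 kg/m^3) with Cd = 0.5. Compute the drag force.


A = pi*(d/2)^2 = pi*(8/2000)^2 = 5.02655e-05 m^2
Fd = 0.5*Cd*rho*A*v^2 = 0.5*0.5*1.225*5.02655e-05*219^2 = 0.7383 N

0.7383 N


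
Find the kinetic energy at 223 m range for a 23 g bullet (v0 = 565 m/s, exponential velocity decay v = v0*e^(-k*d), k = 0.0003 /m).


v = v0*exp(-k*d) = 565*exp(-0.0003*223) = 528.438 m/s
E = 0.5*m*v^2 = 0.5*0.023*528.438^2 = 3211 J

3211 J


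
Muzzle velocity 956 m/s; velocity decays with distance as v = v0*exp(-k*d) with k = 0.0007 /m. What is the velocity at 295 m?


v = v0*exp(-k*d) = 956*exp(-0.0007*295) = 777.6 m/s

777.6 m/s


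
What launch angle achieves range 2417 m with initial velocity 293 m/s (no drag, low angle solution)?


sin(2*theta) = R*g/v0^2 = 2417*9.81/293^2 = 0.276192, theta = arcsin(0.276192)/2 = 8.017°

8.017 degrees


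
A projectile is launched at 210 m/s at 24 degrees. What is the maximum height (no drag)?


H = (v0*sin(theta))^2 / (2g) = (210*sin(24°))^2 / (2*9.81) = 371.8 m

371.8 m


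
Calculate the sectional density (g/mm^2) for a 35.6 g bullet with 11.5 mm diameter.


SD = m/d^2 = 35.6/11.5^2 = 0.2692 g/mm^2

0.2692 g/mm^2


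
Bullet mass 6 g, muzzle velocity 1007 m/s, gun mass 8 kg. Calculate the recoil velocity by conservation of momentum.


v_recoil = m_p * v_p / m_gun = 0.006 * 1007 / 8 = 0.7552 m/s

0.7552 m/s


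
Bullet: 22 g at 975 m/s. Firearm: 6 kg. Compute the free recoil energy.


v_r = m_p*v_p/m_gun = 0.022*975/6 = 3.575 m/s, E_r = 0.5*m_gun*v_r^2 = 0.5*6*3.575^2 = 38.34 J

38.34 J


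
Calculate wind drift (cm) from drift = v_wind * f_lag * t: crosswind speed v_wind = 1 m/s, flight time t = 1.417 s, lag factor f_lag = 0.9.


drift = v_wind * lag * t = 1 * 0.9 * 1.417 = 1.2753 m ≈ 127.5 cm

127.5 cm


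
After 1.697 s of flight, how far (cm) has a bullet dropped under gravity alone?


drop = 0.5*g*t^2 = 0.5*9.81*1.697^2 = 14.1255 m ≈ 1413 cm

1413 cm


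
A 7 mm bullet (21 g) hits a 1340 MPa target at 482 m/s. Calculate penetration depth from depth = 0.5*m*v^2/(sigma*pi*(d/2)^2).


A = pi*(d/2)^2 = pi*(7/2)^2 = 38.4845 mm^2
E = 0.5*m*v^2 = 0.5*0.021*482^2 = 2439.4 J
depth = E/(sigma*A) = 2439.4 J / (1340 MPa * 38.4845 mm^2) = 2439.4/(1340 * 38.4845) m = 0.0473034 m ≈ 47.3 mm

47.3 mm


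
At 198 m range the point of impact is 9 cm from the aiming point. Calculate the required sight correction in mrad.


1 mrad subtends 1 cm per 10 m of range, so adj = error_cm / (dist_m / 10) = 9 / (198/10) = 0.4545 mrad

0.4545 mrad


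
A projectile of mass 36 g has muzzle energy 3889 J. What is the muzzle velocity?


v = sqrt(2*E/m) = sqrt(2*3889/0.036) = 464.8 m/s

464.8 m/s


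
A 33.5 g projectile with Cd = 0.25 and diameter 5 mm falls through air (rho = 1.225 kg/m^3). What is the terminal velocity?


A = pi*(d/2)^2 = pi*(5/2000)^2 = 1.96350e-05 m^2
vt = sqrt(2mg/(Cd*rho*A)) = sqrt(2*0.0335*9.81/(0.25 * 1.225 * 1.96350e-05)) = 330.6 m/s

330.6 m/s


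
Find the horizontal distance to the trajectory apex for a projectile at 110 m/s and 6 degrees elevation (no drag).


R = v0^2*sin(2*theta)/g = 110^2*sin(2*6°)/9.81 = 256.446 m
apex_dist = R/2 = 256.446/2 = 128.2 m

128.2 m


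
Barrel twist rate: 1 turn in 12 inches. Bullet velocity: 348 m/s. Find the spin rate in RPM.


twist_m = 12*0.0254 = 0.3048 m
spin = v/twist = 348/0.3048 = 1141.732 rev/s
RPM = spin*60 = 1141.732*60 ≈ 68504 RPM

68504 RPM


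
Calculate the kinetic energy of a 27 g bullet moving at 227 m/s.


E = 0.5*m*v^2 = 0.5*0.027*227^2 = 695.6 J

695.6 J


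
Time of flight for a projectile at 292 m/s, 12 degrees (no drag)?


T = 2*v0*sin(theta)/g = 2*292*sin(12°)/9.81 = 12.38 s

12.38 s


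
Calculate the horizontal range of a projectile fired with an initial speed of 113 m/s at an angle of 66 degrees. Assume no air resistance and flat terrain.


R = v0^2 * sin(2*theta) / g = 113^2 * sin(2*66°) / 9.81 = 967.3 m

967.3 m


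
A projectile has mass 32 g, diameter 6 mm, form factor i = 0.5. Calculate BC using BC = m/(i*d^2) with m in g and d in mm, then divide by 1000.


BC = m/(i*d^2*1000) = 32/(0.5 * 6^2 * 1000) = 0.001778

0.001778


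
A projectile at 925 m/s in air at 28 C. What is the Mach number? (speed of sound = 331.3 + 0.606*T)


a = 331.3 + 0.606*(28) = 348.268 m/s
M = v/a = 925/348.268 = 2.656

2.656


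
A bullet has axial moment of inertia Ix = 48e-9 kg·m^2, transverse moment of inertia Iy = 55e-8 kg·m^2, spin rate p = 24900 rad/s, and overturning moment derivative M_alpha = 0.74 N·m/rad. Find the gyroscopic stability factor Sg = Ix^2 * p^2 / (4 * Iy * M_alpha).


Sg = Ix^2 * p^2 / (4 * Iy * M_alpha) = (48e-9)^2 * 24900^2 / (4 * 55e-8 * 0.74) = 0.8775

0.8775


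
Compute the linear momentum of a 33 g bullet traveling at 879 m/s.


p = m*v = 0.033*879 = 29.01 kg·m/s

29.01 kg·m/s


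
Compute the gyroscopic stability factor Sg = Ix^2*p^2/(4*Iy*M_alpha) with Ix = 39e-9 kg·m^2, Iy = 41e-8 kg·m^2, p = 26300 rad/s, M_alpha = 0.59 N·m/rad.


Sg = Ix^2 * p^2 / (4 * Iy * M_alpha) = (39e-9)^2 * 26300^2 / (4 * 41e-8 * 0.59) = 1.087

1.087


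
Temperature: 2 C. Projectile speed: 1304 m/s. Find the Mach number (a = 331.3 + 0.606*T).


a = 331.3 + 0.606*(2) = 332.512 m/s
M = v/a = 1304/332.512 = 3.922

3.922


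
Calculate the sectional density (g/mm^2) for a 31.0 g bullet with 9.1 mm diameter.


SD = m/d^2 = 31.0/9.1^2 = 0.3744 g/mm^2

0.3744 g/mm^2


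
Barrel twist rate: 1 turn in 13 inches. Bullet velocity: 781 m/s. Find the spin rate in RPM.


twist_m = 13*0.0254 = 0.3302 m
spin = v/twist = 781/0.3302 = 2365.233 rev/s
RPM = spin*60 = 2365.233*60 ≈ 141914 RPM

141914 RPM


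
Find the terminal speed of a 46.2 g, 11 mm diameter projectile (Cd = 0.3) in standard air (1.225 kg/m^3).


A = pi*(d/2)^2 = pi*(11/2000)^2 = 9.50332e-05 m^2
vt = sqrt(2mg/(Cd*rho*A)) = sqrt(2*0.0462*9.81/(0.3 * 1.225 * 9.50332e-05)) = 161.1 m/s

161.1 m/s


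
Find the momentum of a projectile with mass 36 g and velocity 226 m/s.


p = m*v = 0.036*226 = 8.136 kg·m/s

8.136 kg·m/s


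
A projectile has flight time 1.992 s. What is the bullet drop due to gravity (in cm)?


drop = 0.5*g*t^2 = 0.5*9.81*1.992^2 = 19.4634 m ≈ 1946 cm

1946 cm


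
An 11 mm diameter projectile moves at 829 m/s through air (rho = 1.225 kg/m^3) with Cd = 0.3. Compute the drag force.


A = pi*(d/2)^2 = pi*(11/2000)^2 = 9.50332e-05 m^2
Fd = 0.5*Cd*rho*A*v^2 = 0.5*0.3*1.225*9.50332e-05*829^2 = 12 N

12 N


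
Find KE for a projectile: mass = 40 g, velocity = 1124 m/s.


E = 0.5*m*v^2 = 0.5*0.04*1124^2 = 25268 J

25268 J


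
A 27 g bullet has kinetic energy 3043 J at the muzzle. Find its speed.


v = sqrt(2*E/m) = sqrt(2*3043/0.027) = 474.8 m/s

474.8 m/s


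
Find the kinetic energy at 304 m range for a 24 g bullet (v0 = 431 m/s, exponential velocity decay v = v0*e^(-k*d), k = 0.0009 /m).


v = v0*exp(-k*d) = 431*exp(-0.0009*304) = 327.834 m/s
E = 0.5*m*v^2 = 0.5*0.024*327.834^2 = 1290 J

1290 J


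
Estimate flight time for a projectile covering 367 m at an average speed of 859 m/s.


t = d/v = 367/859 = 0.4272 s

0.4272 s


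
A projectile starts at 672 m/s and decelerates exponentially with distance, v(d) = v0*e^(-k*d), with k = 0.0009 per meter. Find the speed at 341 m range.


v = v0*exp(-k*d) = 672*exp(-0.0009*341) = 494.4 m/s

494.4 m/s


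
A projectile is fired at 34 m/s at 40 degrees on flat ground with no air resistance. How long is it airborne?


T = 2*v0*sin(theta)/g = 2*34*sin(40°)/9.81 = 4.456 s

4.456 s


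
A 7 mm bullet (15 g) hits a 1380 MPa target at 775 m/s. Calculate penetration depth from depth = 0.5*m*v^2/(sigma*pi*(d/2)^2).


A = pi*(d/2)^2 = pi*(7/2)^2 = 38.4845 mm^2
E = 0.5*m*v^2 = 0.5*0.015*775^2 = 4504.69 J
depth = E/(sigma*A) = 4504.69 J / (1380 MPa * 38.4845 mm^2) = 4504.69/(1380 * 38.4845) m = 0.0848203 m ≈ 84.82 mm

84.82 mm


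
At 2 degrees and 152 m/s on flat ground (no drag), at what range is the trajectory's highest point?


R = v0^2*sin(2*theta)/g = 152^2*sin(2*2°)/9.81 = 164.287 m
apex_dist = R/2 = 164.287/2 = 82.14 m

82.14 m


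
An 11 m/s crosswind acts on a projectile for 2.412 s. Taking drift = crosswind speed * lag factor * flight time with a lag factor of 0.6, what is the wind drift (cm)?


drift = v_wind * lag * t = 11 * 0.6 * 2.412 = 15.9192 m ≈ 1592 cm

1592 cm


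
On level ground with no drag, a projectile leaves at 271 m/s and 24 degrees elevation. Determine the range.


R = v0^2 * sin(2*theta) / g = 271^2 * sin(2*24°) / 9.81 = 5563 m

5563 m


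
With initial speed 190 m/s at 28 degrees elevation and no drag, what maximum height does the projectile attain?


H = (v0*sin(theta))^2 / (2g) = (190*sin(28°))^2 / (2*9.81) = 405.5 m

405.5 m


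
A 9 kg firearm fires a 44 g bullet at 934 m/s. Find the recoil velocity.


v_recoil = m_p * v_p / m_gun = 0.044 * 934 / 9 = 4.566 m/s

4.566 m/s


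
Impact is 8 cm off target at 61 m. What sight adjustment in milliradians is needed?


1 mrad subtends 1 cm per 10 m of range, so adj = error_cm / (dist_m / 10) = 8 / (61/10) = 1.311 mrad

1.311 mrad


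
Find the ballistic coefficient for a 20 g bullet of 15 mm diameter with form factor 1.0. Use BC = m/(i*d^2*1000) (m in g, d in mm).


BC = m/(i*d^2*1000) = 20/(1.0 * 15^2 * 1000) = 8.889e-05

8.889e-05


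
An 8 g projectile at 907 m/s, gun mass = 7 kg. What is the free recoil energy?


v_r = m_p*v_p/m_gun = 0.008*907/7 = 1.03657 m/s, E_r = 0.5*m_gun*v_r^2 = 0.5*7*1.03657^2 = 3.761 J

3.761 J


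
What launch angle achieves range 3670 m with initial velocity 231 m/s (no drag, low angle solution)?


sin(2*theta) = R*g/v0^2 = 3670*9.81/231^2 = 0.674701, theta = arcsin(0.674701)/2 = 21.22°

21.22 degrees


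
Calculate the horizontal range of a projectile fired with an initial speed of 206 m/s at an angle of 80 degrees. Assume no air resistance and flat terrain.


R = v0^2 * sin(2*theta) / g = 206^2 * sin(2*80°) / 9.81 = 1480 m

1480 m


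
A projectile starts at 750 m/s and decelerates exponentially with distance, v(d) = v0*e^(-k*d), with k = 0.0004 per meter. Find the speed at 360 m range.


v = v0*exp(-k*d) = 750*exp(-0.0004*360) = 649.4 m/s

649.4 m/s


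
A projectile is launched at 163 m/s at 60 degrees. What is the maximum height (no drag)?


H = (v0*sin(theta))^2 / (2g) = (163*sin(60°))^2 / (2*9.81) = 1016 m

1016 m


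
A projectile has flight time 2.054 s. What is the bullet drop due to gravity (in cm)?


drop = 0.5*g*t^2 = 0.5*9.81*2.054^2 = 20.6938 m ≈ 2069 cm

2069 cm


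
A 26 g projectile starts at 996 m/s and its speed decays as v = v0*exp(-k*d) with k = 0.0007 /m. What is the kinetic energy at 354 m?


v = v0*exp(-k*d) = 996*exp(-0.0007*354) = 777.394 m/s
E = 0.5*m*v^2 = 0.5*0.026*777.394^2 = 7856 J

7856 J


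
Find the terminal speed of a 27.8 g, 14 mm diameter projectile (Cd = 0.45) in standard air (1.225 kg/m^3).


A = pi*(d/2)^2 = pi*(14/2000)^2 = 1.53938e-04 m^2
vt = sqrt(2mg/(Cd*rho*A)) = sqrt(2*0.0278*9.81/(0.45 * 1.225 * 1.53938e-04)) = 80.17 m/s

80.17 m/s


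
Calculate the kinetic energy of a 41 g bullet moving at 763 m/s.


E = 0.5*m*v^2 = 0.5*0.041*763^2 = 11934 J

11934 J


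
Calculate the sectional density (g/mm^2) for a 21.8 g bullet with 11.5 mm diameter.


SD = m/d^2 = 21.8/11.5^2 = 0.1648 g/mm^2

0.1648 g/mm^2


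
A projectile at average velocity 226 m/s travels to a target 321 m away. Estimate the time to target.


t = d/v = 321/226 = 1.42 s

1.42 s


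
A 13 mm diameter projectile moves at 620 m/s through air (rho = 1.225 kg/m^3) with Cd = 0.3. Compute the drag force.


A = pi*(d/2)^2 = pi*(13/2000)^2 = 1.32732e-04 m^2
Fd = 0.5*Cd*rho*A*v^2 = 0.5*0.3*1.225*1.32732e-04*620^2 = 9.375 N

9.375 N


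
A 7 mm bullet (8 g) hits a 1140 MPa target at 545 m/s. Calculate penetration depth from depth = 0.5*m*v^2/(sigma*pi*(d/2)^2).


A = pi*(d/2)^2 = pi*(7/2)^2 = 38.4845 mm^2
E = 0.5*m*v^2 = 0.5*0.008*545^2 = 1188.1 J
depth = E/(sigma*A) = 1188.1 J / (1140 MPa * 38.4845 mm^2) = 1188.1/(1140 * 38.4845) m = 0.0270808 m ≈ 27.08 mm

27.08 mm


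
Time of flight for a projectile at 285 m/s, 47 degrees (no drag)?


T = 2*v0*sin(theta)/g = 2*285*sin(47°)/9.81 = 42.49 s

42.49 s


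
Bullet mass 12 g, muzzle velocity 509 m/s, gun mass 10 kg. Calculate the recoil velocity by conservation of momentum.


v_recoil = m_p * v_p / m_gun = 0.012 * 509 / 10 = 0.6108 m/s

0.6108 m/s


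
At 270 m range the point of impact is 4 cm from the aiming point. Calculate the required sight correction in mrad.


1 mrad subtends 1 cm per 10 m of range, so adj = error_cm / (dist_m / 10) = 4 / (270/10) = 0.1481 mrad

0.1481 mrad


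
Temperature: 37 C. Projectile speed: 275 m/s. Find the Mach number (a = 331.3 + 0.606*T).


a = 331.3 + 0.606*(37) = 353.722 m/s
M = v/a = 275/353.722 = 0.7774

0.7774


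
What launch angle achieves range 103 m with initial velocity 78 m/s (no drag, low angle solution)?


sin(2*theta) = R*g/v0^2 = 103*9.81/78^2 = 0.16608, theta = arcsin(0.16608)/2 = 4.78°

4.78 degrees


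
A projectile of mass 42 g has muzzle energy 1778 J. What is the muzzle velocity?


v = sqrt(2*E/m) = sqrt(2*1778/0.042) = 291 m/s

291 m/s


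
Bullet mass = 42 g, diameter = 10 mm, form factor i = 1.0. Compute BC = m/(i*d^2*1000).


BC = m/(i*d^2*1000) = 42/(1.0 * 10^2 * 1000) = 0.00042

0.00042


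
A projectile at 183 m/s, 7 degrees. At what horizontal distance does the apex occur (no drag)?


R = v0^2*sin(2*theta)/g = 183^2*sin(2*7°)/9.81 = 825.864 m
apex_dist = R/2 = 825.864/2 = 412.9 m

412.9 m


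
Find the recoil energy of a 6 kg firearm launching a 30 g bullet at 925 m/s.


v_r = m_p*v_p/m_gun = 0.03*925/6 = 4.625 m/s, E_r = 0.5*m_gun*v_r^2 = 0.5*6*4.625^2 = 64.17 J

64.17 J


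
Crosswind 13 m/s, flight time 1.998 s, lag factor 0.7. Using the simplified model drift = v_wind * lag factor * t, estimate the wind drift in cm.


drift = v_wind * lag * t = 13 * 0.7 * 1.998 = 18.1818 m ≈ 1818 cm

1818 cm


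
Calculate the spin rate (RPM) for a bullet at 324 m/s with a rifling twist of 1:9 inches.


twist_m = 9*0.0254 = 0.2286 m
spin = v/twist = 324/0.2286 = 1417.323 rev/s
RPM = spin*60 = 1417.323*60 ≈ 85039 RPM

85039 RPM


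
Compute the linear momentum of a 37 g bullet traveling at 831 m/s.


p = m*v = 0.037*831 = 30.75 kg·m/s

30.75 kg·m/s


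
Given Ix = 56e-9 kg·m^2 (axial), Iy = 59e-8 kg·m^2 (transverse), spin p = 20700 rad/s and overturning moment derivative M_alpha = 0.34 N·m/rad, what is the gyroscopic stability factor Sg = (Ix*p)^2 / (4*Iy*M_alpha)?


Sg = Ix^2 * p^2 / (4 * Iy * M_alpha) = (56e-9)^2 * 20700^2 / (4 * 59e-8 * 0.34) = 1.675

1.675


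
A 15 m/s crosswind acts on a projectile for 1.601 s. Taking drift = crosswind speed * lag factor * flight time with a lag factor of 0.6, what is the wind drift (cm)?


drift = v_wind * lag * t = 15 * 0.6 * 1.601 = 14.409 m ≈ 1441 cm

1441 cm


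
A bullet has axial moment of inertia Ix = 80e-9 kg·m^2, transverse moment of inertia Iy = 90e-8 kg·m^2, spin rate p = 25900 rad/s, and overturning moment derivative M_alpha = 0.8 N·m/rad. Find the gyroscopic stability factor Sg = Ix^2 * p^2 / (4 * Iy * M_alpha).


Sg = Ix^2 * p^2 / (4 * Iy * M_alpha) = (80e-9)^2 * 25900^2 / (4 * 90e-8 * 0.8) = 1.491

1.491


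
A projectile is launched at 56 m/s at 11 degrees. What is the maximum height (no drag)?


H = (v0*sin(theta))^2 / (2g) = (56*sin(11°))^2 / (2*9.81) = 5.819 m

5.819 m


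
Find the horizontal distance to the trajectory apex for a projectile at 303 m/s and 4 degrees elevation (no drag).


R = v0^2*sin(2*theta)/g = 303^2*sin(2*4°)/9.81 = 1302.48 m
apex_dist = R/2 = 1302.48/2 = 651.2 m

651.2 m


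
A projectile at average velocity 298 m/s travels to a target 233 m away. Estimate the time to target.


t = d/v = 233/298 = 0.7819 s

0.7819 s


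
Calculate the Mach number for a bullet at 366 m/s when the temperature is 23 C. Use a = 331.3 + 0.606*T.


a = 331.3 + 0.606*(23) = 345.238 m/s
M = v/a = 366/345.238 = 1.06

1.06


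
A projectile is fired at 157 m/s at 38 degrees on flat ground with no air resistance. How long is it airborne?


T = 2*v0*sin(theta)/g = 2*157*sin(38°)/9.81 = 19.71 s

19.71 s


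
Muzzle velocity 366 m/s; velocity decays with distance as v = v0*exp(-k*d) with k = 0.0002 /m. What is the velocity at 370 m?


v = v0*exp(-k*d) = 366*exp(-0.0002*370) = 339.9 m/s

339.9 m/s


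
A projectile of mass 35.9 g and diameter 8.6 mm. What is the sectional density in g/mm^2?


SD = m/d^2 = 35.9/8.6^2 = 0.4854 g/mm^2

0.4854 g/mm^2


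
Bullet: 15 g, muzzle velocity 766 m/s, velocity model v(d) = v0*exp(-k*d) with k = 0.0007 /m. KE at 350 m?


v = v0*exp(-k*d) = 766*exp(-0.0007*350) = 599.552 m/s
E = 0.5*m*v^2 = 0.5*0.015*599.552^2 = 2696 J

2696 J


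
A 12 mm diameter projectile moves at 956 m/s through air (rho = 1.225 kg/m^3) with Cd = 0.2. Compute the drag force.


A = pi*(d/2)^2 = pi*(12/2000)^2 = 1.13097e-04 m^2
Fd = 0.5*Cd*rho*A*v^2 = 0.5*0.2*1.225*1.13097e-04*956^2 = 12.66 N

12.66 N


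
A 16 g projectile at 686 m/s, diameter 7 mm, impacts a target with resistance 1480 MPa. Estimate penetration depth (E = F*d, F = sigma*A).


A = pi*(d/2)^2 = pi*(7/2)^2 = 38.4845 mm^2
E = 0.5*m*v^2 = 0.5*0.016*686^2 = 3764.77 J
depth = E/(sigma*A) = 3764.77 J / (1480 MPa * 38.4845 mm^2) = 3764.77/(1480 * 38.4845) m = 0.0660983 m ≈ 66.1 mm

66.1 mm


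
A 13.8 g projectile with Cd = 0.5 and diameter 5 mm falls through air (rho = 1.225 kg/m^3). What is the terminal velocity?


A = pi*(d/2)^2 = pi*(5/2000)^2 = 1.96350e-05 m^2
vt = sqrt(2mg/(Cd*rho*A)) = sqrt(2*0.0138*9.81/(0.5 * 1.225 * 1.96350e-05)) = 150 m/s

150 m/s


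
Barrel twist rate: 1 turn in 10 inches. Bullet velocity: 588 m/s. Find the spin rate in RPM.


twist_m = 10*0.0254 = 0.254 m
spin = v/twist = 588/0.254 = 2314.961 rev/s
RPM = spin*60 = 2314.961*60 ≈ 138898 RPM

138898 RPM


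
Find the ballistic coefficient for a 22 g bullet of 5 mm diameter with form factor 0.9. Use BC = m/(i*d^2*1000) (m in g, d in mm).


BC = m/(i*d^2*1000) = 22/(0.9 * 5^2 * 1000) = 0.0009778

0.0009778


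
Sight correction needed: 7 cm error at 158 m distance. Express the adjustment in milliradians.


1 mrad subtends 1 cm per 10 m of range, so adj = error_cm / (dist_m / 10) = 7 / (158/10) = 0.443 mrad

0.443 mrad


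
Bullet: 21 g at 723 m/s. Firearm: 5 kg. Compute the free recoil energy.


v_r = m_p*v_p/m_gun = 0.021*723/5 = 3.0366 m/s, E_r = 0.5*m_gun*v_r^2 = 0.5*5*3.0366^2 = 23.05 J

23.05 J


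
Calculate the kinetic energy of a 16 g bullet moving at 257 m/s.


E = 0.5*m*v^2 = 0.5*0.016*257^2 = 528.4 J

528.4 J


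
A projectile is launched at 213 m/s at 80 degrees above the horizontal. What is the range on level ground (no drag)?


R = v0^2 * sin(2*theta) / g = 213^2 * sin(2*80°) / 9.81 = 1582 m

1582 m


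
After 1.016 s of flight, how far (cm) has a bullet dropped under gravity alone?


drop = 0.5*g*t^2 = 0.5*9.81*1.016^2 = 5.06322 m ≈ 506.3 cm

506.3 cm


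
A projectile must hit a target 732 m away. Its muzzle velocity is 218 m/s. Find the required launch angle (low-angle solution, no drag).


sin(2*theta) = R*g/v0^2 = 732*9.81/218^2 = 0.151101, theta = arcsin(0.151101)/2 = 4.345°

4.345 degrees


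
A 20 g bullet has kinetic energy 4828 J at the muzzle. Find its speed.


v = sqrt(2*E/m) = sqrt(2*4828/0.02) = 694.8 m/s

694.8 m/s


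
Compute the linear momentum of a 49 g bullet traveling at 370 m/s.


p = m*v = 0.049*370 = 18.13 kg·m/s

18.13 kg·m/s


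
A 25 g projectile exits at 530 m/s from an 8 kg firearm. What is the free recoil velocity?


v_recoil = m_p * v_p / m_gun = 0.025 * 530 / 8 = 1.656 m/s

1.656 m/s


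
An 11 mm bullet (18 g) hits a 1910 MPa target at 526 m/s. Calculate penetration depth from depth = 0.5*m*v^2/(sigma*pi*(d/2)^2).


A = pi*(d/2)^2 = pi*(11/2)^2 = 95.0332 mm^2
E = 0.5*m*v^2 = 0.5*0.018*526^2 = 2490.08 J
depth = E/(sigma*A) = 2490.08 J / (1910 MPa * 95.0332 mm^2) = 2490.08/(1910 * 95.0332) m = 0.0137185 m ≈ 13.72 mm

13.72 mm


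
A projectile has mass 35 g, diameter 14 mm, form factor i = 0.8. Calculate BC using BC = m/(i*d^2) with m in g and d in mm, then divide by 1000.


BC = m/(i*d^2*1000) = 35/(0.8 * 14^2 * 1000) = 0.0002232

0.0002232


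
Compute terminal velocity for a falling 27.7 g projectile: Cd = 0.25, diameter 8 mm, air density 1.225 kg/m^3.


A = pi*(d/2)^2 = pi*(8/2000)^2 = 5.02655e-05 m^2
vt = sqrt(2mg/(Cd*rho*A)) = sqrt(2*0.0277*9.81/(0.25 * 1.225 * 5.02655e-05)) = 187.9 m/s

187.9 m/s


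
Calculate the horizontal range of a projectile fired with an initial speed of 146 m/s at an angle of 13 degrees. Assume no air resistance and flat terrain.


R = v0^2 * sin(2*theta) / g = 146^2 * sin(2*13°) / 9.81 = 952.5 m

952.5 m


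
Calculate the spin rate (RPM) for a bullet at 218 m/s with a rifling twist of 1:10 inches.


twist_m = 10*0.0254 = 0.254 m
spin = v/twist = 218/0.254 = 858.2677 rev/s
RPM = spin*60 = 858.2677*60 ≈ 51496 RPM

51496 RPM


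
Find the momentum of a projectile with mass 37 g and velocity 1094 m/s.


p = m*v = 0.037*1094 = 40.48 kg·m/s

40.48 kg·m/s


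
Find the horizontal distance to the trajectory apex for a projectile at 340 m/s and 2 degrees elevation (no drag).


R = v0^2*sin(2*theta)/g = 340^2*sin(2*2°)/9.81 = 822.003 m
apex_dist = R/2 = 822.003/2 = 411 m

411 m


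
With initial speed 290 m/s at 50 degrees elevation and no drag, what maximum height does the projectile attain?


H = (v0*sin(theta))^2 / (2g) = (290*sin(50°))^2 / (2*9.81) = 2515 m

2515 m


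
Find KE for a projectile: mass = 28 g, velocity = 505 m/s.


E = 0.5*m*v^2 = 0.5*0.028*505^2 = 3570 J

3570 J


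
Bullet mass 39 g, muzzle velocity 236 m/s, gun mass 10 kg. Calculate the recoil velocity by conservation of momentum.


v_recoil = m_p * v_p / m_gun = 0.039 * 236 / 10 = 0.9204 m/s

0.9204 m/s


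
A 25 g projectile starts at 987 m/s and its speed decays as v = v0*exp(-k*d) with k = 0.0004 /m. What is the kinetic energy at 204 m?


v = v0*exp(-k*d) = 987*exp(-0.0004*204) = 909.659 m/s
E = 0.5*m*v^2 = 0.5*0.025*909.659^2 = 10343 J

10343 J


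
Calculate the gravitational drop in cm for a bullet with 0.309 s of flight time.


drop = 0.5*g*t^2 = 0.5*9.81*0.309^2 = 0.468334 m ≈ 46.83 cm

46.83 cm


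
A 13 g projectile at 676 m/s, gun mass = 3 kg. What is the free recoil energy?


v_r = m_p*v_p/m_gun = 0.013*676/3 = 2.92933 m/s, E_r = 0.5*m_gun*v_r^2 = 0.5*3*2.92933^2 = 12.87 J

12.87 J


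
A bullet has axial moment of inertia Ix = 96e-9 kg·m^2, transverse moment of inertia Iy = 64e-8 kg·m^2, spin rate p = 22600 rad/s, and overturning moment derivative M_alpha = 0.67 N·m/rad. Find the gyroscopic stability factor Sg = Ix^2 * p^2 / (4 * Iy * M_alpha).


Sg = Ix^2 * p^2 / (4 * Iy * M_alpha) = (96e-9)^2 * 22600^2 / (4 * 64e-8 * 0.67) = 2.744

2.744


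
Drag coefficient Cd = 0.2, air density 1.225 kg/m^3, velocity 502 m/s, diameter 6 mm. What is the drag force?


A = pi*(d/2)^2 = pi*(6/2000)^2 = 2.82743e-05 m^2
Fd = 0.5*Cd*rho*A*v^2 = 0.5*0.2*1.225*2.82743e-05*502^2 = 0.8728 N

0.8728 N


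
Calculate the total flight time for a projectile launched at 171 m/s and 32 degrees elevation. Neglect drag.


T = 2*v0*sin(theta)/g = 2*171*sin(32°)/9.81 = 18.47 s

18.47 s


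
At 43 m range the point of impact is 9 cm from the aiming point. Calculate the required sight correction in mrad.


1 mrad subtends 1 cm per 10 m of range, so adj = error_cm / (dist_m / 10) = 9 / (43/10) = 2.093 mrad

2.093 mrad


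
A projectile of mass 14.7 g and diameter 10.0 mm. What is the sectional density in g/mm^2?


SD = m/d^2 = 14.7/10.0^2 = 0.147 g/mm^2

0.147 g/mm^2


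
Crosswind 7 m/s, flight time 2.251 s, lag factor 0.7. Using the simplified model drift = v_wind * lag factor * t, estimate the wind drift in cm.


drift = v_wind * lag * t = 7 * 0.7 * 2.251 = 11.0299 m ≈ 1103 cm

1103 cm


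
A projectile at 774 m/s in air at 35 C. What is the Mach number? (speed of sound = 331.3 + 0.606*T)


a = 331.3 + 0.606*(35) = 352.51 m/s
M = v/a = 774/352.51 = 2.196

2.196


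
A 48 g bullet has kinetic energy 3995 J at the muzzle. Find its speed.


v = sqrt(2*E/m) = sqrt(2*3995/0.048) = 408 m/s

408 m/s


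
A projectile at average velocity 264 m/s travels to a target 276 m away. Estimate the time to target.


t = d/v = 276/264 = 1.045 s

1.045 s


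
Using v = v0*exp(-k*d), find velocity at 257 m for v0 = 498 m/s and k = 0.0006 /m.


v = v0*exp(-k*d) = 498*exp(-0.0006*257) = 426.8 m/s

426.8 m/s


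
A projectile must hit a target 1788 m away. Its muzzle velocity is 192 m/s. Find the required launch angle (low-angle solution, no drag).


sin(2*theta) = R*g/v0^2 = 1788*9.81/192^2 = 0.475811, theta = arcsin(0.475811)/2 = 14.21°

14.21 degrees


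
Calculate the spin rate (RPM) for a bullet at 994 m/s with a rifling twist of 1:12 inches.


twist_m = 12*0.0254 = 0.3048 m
spin = v/twist = 994/0.3048 = 3261.155 rev/s
RPM = spin*60 = 3261.155*60 ≈ 195669 RPM

195669 RPM


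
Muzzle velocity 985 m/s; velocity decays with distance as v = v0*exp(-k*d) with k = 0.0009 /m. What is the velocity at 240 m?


v = v0*exp(-k*d) = 985*exp(-0.0009*240) = 793.6 m/s

793.6 m/s


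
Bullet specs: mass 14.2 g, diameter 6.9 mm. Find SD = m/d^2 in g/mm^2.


SD = m/d^2 = 14.2/6.9^2 = 0.2983 g/mm^2

0.2983 g/mm^2


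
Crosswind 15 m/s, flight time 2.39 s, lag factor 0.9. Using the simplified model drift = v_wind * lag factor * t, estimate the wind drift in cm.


drift = v_wind * lag * t = 15 * 0.9 * 2.39 = 32.265 m ≈ 3226 cm

3226 cm


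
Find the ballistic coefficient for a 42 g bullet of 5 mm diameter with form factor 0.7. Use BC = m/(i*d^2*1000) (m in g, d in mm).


BC = m/(i*d^2*1000) = 42/(0.7 * 5^2 * 1000) = 0.0024

0.0024


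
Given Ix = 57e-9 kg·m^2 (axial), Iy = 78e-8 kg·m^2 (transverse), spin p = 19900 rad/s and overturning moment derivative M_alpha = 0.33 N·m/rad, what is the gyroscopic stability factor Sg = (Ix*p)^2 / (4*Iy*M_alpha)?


Sg = Ix^2 * p^2 / (4 * Iy * M_alpha) = (57e-9)^2 * 19900^2 / (4 * 78e-8 * 0.33) = 1.25

1.25


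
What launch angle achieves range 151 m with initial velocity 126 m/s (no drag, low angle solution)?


sin(2*theta) = R*g/v0^2 = 151*9.81/126^2 = 0.093305, theta = arcsin(0.093305)/2 = 2.677°

2.677 degrees


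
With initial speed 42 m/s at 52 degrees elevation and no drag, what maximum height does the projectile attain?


H = (v0*sin(theta))^2 / (2g) = (42*sin(52°))^2 / (2*9.81) = 55.83 m

55.83 m


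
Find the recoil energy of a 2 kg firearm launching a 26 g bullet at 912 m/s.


v_r = m_p*v_p/m_gun = 0.026*912/2 = 11.856 m/s, E_r = 0.5*m_gun*v_r^2 = 0.5*2*11.856^2 = 140.6 J

140.6 J


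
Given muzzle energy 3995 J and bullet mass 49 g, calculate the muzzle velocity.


v = sqrt(2*E/m) = sqrt(2*3995/0.049) = 403.8 m/s

403.8 m/s


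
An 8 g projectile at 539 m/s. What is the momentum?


p = m*v = 0.008*539 = 4.312 kg·m/s

4.312 kg·m/s


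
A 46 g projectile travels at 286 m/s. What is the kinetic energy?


E = 0.5*m*v^2 = 0.5*0.046*286^2 = 1881 J

1881 J


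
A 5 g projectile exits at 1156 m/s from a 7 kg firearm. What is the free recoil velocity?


v_recoil = m_p * v_p / m_gun = 0.005 * 1156 / 7 = 0.8257 m/s

0.8257 m/s


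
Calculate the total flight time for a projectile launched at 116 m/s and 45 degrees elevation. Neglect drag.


T = 2*v0*sin(theta)/g = 2*116*sin(45°)/9.81 = 16.72 s

16.72 s


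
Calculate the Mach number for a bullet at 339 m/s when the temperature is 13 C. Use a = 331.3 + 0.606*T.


a = 331.3 + 0.606*(13) = 339.178 m/s
M = v/a = 339/339.178 = 0.9995

0.9995


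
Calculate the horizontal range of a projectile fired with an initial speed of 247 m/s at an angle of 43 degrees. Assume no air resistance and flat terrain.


R = v0^2 * sin(2*theta) / g = 247^2 * sin(2*43°) / 9.81 = 6204 m

6204 m


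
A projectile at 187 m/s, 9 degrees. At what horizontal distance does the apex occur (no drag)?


R = v0^2*sin(2*theta)/g = 187^2*sin(2*9°)/9.81 = 1101.53 m
apex_dist = R/2 = 1101.53/2 = 550.8 m

550.8 m


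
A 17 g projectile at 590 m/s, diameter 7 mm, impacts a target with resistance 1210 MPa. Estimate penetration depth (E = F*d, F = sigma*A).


A = pi*(d/2)^2 = pi*(7/2)^2 = 38.4845 mm^2
E = 0.5*m*v^2 = 0.5*0.017*590^2 = 2958.85 J
depth = E/(sigma*A) = 2958.85 J / (1210 MPa * 38.4845 mm^2) = 2958.85/(1210 * 38.4845) m = 0.0635406 m ≈ 63.54 mm

63.54 mm


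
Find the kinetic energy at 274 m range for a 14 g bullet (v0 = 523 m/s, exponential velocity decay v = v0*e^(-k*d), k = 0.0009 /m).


v = v0*exp(-k*d) = 523*exp(-0.0009*274) = 408.7 m/s
E = 0.5*m*v^2 = 0.5*0.014*408.7^2 = 1169 J

1169 J


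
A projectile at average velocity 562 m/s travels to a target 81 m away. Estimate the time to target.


t = d/v = 81/562 = 0.1441 s

0.1441 s


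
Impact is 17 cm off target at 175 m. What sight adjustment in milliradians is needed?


1 mrad subtends 1 cm per 10 m of range, so adj = error_cm / (dist_m / 10) = 17 / (175/10) = 0.9714 mrad

0.9714 mrad


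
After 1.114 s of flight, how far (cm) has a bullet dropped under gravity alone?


drop = 0.5*g*t^2 = 0.5*9.81*1.114^2 = 6.08709 m ≈ 608.7 cm

608.7 cm


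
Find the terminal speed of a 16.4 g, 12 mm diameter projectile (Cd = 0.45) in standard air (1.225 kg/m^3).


A = pi*(d/2)^2 = pi*(12/2000)^2 = 1.13097e-04 m^2
vt = sqrt(2mg/(Cd*rho*A)) = sqrt(2*0.0164*9.81/(0.45 * 1.225 * 1.13097e-04)) = 71.84 m/s

71.84 m/s


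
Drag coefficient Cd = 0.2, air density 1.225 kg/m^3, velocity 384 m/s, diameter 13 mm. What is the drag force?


A = pi*(d/2)^2 = pi*(13/2000)^2 = 1.32732e-04 m^2
Fd = 0.5*Cd*rho*A*v^2 = 0.5*0.2*1.225*1.32732e-04*384^2 = 2.398 N

2.398 N


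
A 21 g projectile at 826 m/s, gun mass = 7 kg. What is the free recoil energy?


v_r = m_p*v_p/m_gun = 0.021*826/7 = 2.478 m/s, E_r = 0.5*m_gun*v_r^2 = 0.5*7*2.478^2 = 21.49 J

21.49 J


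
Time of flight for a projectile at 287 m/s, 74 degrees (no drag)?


T = 2*v0*sin(theta)/g = 2*287*sin(74°)/9.81 = 56.25 s

56.25 s


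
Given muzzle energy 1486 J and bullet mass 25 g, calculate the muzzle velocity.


v = sqrt(2*E/m) = sqrt(2*1486/0.025) = 344.8 m/s

344.8 m/s


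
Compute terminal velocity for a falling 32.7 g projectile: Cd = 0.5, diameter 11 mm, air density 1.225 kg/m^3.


A = pi*(d/2)^2 = pi*(11/2000)^2 = 9.50332e-05 m^2
vt = sqrt(2mg/(Cd*rho*A)) = sqrt(2*0.0327*9.81/(0.5 * 1.225 * 9.50332e-05)) = 105 m/s

105 m/s


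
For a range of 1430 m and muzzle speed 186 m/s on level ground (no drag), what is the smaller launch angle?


sin(2*theta) = R*g/v0^2 = 1430*9.81/186^2 = 0.405489, theta = arcsin(0.405489)/2 = 11.96°

11.96 degrees


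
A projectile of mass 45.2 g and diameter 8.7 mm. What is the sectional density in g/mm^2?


SD = m/d^2 = 45.2/8.7^2 = 0.5972 g/mm^2

0.5972 g/mm^2


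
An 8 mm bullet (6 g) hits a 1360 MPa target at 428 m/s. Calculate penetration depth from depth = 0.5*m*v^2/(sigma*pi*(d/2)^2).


A = pi*(d/2)^2 = pi*(8/2)^2 = 50.2655 mm^2
E = 0.5*m*v^2 = 0.5*0.006*428^2 = 549.552 J
depth = E/(sigma*A) = 549.552 J / (1360 MPa * 50.2655 mm^2) = 549.552/(1360 * 50.2655) m = 0.00803896 m ≈ 8.039 mm

8.039 mm


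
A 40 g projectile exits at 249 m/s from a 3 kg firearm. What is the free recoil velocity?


v_recoil = m_p * v_p / m_gun = 0.04 * 249 / 3 = 3.32 m/s

3.32 m/s


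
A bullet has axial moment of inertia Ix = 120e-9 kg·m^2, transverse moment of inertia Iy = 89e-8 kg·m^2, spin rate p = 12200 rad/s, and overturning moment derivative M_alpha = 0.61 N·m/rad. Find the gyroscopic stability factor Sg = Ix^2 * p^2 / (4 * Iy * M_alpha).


Sg = Ix^2 * p^2 / (4 * Iy * M_alpha) = (120e-9)^2 * 12200^2 / (4 * 89e-8 * 0.61) = 0.987

0.987


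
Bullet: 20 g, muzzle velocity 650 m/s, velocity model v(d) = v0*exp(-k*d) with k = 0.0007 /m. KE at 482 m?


v = v0*exp(-k*d) = 650*exp(-0.0007*482) = 463.855 m/s
E = 0.5*m*v^2 = 0.5*0.02*463.855^2 = 2152 J

2152 J


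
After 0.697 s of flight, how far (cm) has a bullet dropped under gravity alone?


drop = 0.5*g*t^2 = 0.5*9.81*0.697^2 = 2.38289 m ≈ 238.3 cm

238.3 cm


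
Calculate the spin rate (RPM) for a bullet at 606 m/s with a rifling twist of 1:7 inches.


twist_m = 7*0.0254 = 0.1778 m
spin = v/twist = 606/0.1778 = 3408.324 rev/s
RPM = spin*60 = 3408.324*60 ≈ 204499 RPM

204499 RPM


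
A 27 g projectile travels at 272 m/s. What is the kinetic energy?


E = 0.5*m*v^2 = 0.5*0.027*272^2 = 998.8 J

998.8 J


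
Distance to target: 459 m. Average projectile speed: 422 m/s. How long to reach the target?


t = d/v = 459/422 = 1.088 s

1.088 s


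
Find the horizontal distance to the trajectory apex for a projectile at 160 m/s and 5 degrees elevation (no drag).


R = v0^2*sin(2*theta)/g = 160^2*sin(2*5°)/9.81 = 453.149 m
apex_dist = R/2 = 453.149/2 = 226.6 m

226.6 m


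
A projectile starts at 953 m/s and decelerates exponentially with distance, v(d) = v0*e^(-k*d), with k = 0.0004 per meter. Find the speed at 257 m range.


v = v0*exp(-k*d) = 953*exp(-0.0004*257) = 859.9 m/s

859.9 m/s


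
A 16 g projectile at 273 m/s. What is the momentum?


p = m*v = 0.016*273 = 4.368 kg·m/s

4.368 kg·m/s


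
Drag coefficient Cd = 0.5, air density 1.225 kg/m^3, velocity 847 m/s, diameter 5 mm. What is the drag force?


A = pi*(d/2)^2 = pi*(5/2000)^2 = 1.96350e-05 m^2
Fd = 0.5*Cd*rho*A*v^2 = 0.5*0.5*1.225*1.96350e-05*847^2 = 4.314 N

4.314 N


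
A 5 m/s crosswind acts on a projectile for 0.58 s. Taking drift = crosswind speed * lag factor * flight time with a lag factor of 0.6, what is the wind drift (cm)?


drift = v_wind * lag * t = 5 * 0.6 * 0.58 = 1.74 m ≈ 174 cm

174 cm


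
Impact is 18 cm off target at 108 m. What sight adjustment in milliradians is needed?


1 mrad subtends 1 cm per 10 m of range, so adj = error_cm / (dist_m / 10) = 18 / (108/10) = 1.667 mrad

1.667 mrad
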